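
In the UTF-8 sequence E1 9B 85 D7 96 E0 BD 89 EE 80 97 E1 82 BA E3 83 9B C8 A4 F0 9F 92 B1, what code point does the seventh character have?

U+0224

Offset 0: leading byte 0xE1 = 11100001 → 3-byte char #1 = E1 9B 85.
Offset 3: leading byte 0xD7 = 11010111 → 2-byte char #2 = D7 96.
Offset 5: leading byte 0xE0 = 11100000 → 3-byte char #3 = E0 BD 89.
Offset 8: leading byte 0xEE = 11101110 → 3-byte char #4 = EE 80 97.
Offset 11: leading byte 0xE1 = 11100001 → 3-byte char #5 = E1 82 BA.
Offset 14: leading byte 0xE3 = 11100011 → 3-byte char #6 = E3 83 9B.
Offset 17: leading byte 0xC8 = 11001000 → 2-byte char #7 = C8 A4.
Leading byte 0xC8 = 11001000 matches 110xxxxx → 2-byte sequence.
Byte 1: 0xC8 = 11001000, payload 01000 (5 bits).
Byte 2: 0xA4 = 10100100 (10xxxxxx ✓), payload 100100.
Concatenate: 01000100100 = 0x224 (11 bits → U+0224).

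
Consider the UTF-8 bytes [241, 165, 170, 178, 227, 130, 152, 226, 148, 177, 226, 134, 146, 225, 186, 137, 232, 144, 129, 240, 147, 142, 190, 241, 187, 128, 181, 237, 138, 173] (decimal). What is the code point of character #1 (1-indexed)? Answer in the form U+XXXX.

Offset 0: leading byte 0xF1 = 11110001 → 4-byte char #1 = F1 A5 AA B2.
Leading byte 0xF1 = 11110001 matches 11110xxx → 4-byte sequence.
Byte 1: 0xF1 = 11110001, payload 001 (3 bits).
Byte 2: 0xA5 = 10100101 (10xxxxxx ✓), payload 100101.
Byte 3: 0xAA = 10101010 (10xxxxxx ✓), payload 101010.
Byte 4: 0xB2 = 10110010 (10xxxxxx ✓), payload 110010.
Concatenate: 001100101101010110010 = 0x65AB2 (21 bits → U+65AB2).

U+65AB2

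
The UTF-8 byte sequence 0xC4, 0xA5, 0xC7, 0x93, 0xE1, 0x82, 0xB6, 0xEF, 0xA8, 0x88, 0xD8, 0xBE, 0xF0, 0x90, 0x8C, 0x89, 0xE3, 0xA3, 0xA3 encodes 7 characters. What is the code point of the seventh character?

U+38E3

Offset 0: leading byte 0xC4 = 11000100 → 2-byte char #1 = C4 A5.
Offset 2: leading byte 0xC7 = 11000111 → 2-byte char #2 = C7 93.
Offset 4: leading byte 0xE1 = 11100001 → 3-byte char #3 = E1 82 B6.
Offset 7: leading byte 0xEF = 11101111 → 3-byte char #4 = EF A8 88.
Offset 10: leading byte 0xD8 = 11011000 → 2-byte char #5 = D8 BE.
Offset 12: leading byte 0xF0 = 11110000 → 4-byte char #6 = F0 90 8C 89.
Offset 16: leading byte 0xE3 = 11100011 → 3-byte char #7 = E3 A3 A3.
Leading byte 0xE3 = 11100011 matches 1110xxxx → 3-byte sequence.
Byte 1: 0xE3 = 11100011, payload 0011 (4 bits).
Byte 2: 0xA3 = 10100011 (10xxxxxx ✓), payload 100011.
Byte 3: 0xA3 = 10100011 (10xxxxxx ✓), payload 100011.
Concatenate: 0011100011100011 = 0x38E3 (16 bits → U+38E3).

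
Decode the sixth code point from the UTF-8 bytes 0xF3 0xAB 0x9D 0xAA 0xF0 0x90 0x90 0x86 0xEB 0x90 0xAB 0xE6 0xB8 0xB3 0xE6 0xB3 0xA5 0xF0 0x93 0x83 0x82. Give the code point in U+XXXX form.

Offset 0: leading byte 0xF3 = 11110011 → 4-byte char #1 = F3 AB 9D AA.
Offset 4: leading byte 0xF0 = 11110000 → 4-byte char #2 = F0 90 90 86.
Offset 8: leading byte 0xEB = 11101011 → 3-byte char #3 = EB 90 AB.
Offset 11: leading byte 0xE6 = 11100110 → 3-byte char #4 = E6 B8 B3.
Offset 14: leading byte 0xE6 = 11100110 → 3-byte char #5 = E6 B3 A5.
Offset 17: leading byte 0xF0 = 11110000 → 4-byte char #6 = F0 93 83 82.
Leading byte 0xF0 = 11110000 matches 11110xxx → 4-byte sequence.
Byte 1: 0xF0 = 11110000, payload 000 (3 bits).
Byte 2: 0x93 = 10010011 (10xxxxxx ✓), payload 010011.
Byte 3: 0x83 = 10000011 (10xxxxxx ✓), payload 000011.
Byte 4: 0x82 = 10000010 (10xxxxxx ✓), payload 000010.
Concatenate: 000010011000011000010 = 0x130C2 (21 bits → U+130C2).

U+130C2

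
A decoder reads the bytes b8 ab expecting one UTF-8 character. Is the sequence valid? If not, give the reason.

Byte 0xB8 = 10111000 has the form 10xxxxxx — a continuation byte — but there is no preceding leading byte.

invalid (continuation byte with no leading byte)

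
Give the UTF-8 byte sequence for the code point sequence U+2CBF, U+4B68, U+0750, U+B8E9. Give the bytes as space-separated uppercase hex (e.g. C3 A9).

E2 B2 BF E4 AD A8 DD 90 EB A3 A9

U+2CBF: 3-byte form → E2 B2 BF.
U+4B68: 3-byte form → E4 AD A8.
U+0750: 2-byte form → DD 90.
U+B8E9: 3-byte form → EB A3 A9.
Concatenated (11 bytes): E2 B2 BF E4 AD A8 DD 90 EB A3 A9.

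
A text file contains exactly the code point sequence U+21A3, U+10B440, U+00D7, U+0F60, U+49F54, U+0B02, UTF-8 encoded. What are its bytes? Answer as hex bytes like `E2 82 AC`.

U+21A3: 3-byte form → E2 86 A3.
U+10B440: 4-byte form → F4 8B 91 80.
U+00D7: 2-byte form → C3 97.
U+0F60: 3-byte form → E0 BD A0.
U+49F54: 4-byte form → F1 89 BD 94.
U+0B02: 3-byte form → E0 AC 82.
Concatenated (19 bytes): E2 86 A3 F4 8B 91 80 C3 97 E0 BD A0 F1 89 BD 94 E0 AC 82.

E2 86 A3 F4 8B 91 80 C3 97 E0 BD A0 F1 89 BD 94 E0 AC 82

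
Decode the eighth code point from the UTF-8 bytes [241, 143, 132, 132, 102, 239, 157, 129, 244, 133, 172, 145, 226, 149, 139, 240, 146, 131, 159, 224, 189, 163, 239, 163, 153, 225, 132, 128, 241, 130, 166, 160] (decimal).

Offset 0: leading byte 0xF1 = 11110001 → 4-byte char #1 = F1 8F 84 84.
Offset 4: leading byte 0x66 = 01100110 → 1-byte char #2 = 66.
Offset 5: leading byte 0xEF = 11101111 → 3-byte char #3 = EF 9D 81.
Offset 8: leading byte 0xF4 = 11110100 → 4-byte char #4 = F4 85 AC 91.
Offset 12: leading byte 0xE2 = 11100010 → 3-byte char #5 = E2 95 8B.
Offset 15: leading byte 0xF0 = 11110000 → 4-byte char #6 = F0 92 83 9F.
Offset 19: leading byte 0xE0 = 11100000 → 3-byte char #7 = E0 BD A3.
Offset 22: leading byte 0xEF = 11101111 → 3-byte char #8 = EF A3 99.
Leading byte 0xEF = 11101111 matches 1110xxxx → 3-byte sequence.
Byte 1: 0xEF = 11101111, payload 1111 (4 bits).
Byte 2: 0xA3 = 10100011 (10xxxxxx ✓), payload 100011.
Byte 3: 0x99 = 10011001 (10xxxxxx ✓), payload 011001.
Concatenate: 1111100011011001 = 0xF8D9 (16 bits → U+F8D9).

U+F8D9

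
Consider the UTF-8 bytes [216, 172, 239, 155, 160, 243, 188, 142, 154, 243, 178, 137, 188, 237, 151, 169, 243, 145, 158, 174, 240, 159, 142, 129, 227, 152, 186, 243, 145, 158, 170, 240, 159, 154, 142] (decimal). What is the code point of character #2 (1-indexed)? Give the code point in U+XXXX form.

Offset 0: leading byte 0xD8 = 11011000 → 2-byte char #1 = D8 AC.
Offset 2: leading byte 0xEF = 11101111 → 3-byte char #2 = EF 9B A0.
Leading byte 0xEF = 11101111 matches 1110xxxx → 3-byte sequence.
Byte 1: 0xEF = 11101111, payload 1111 (4 bits).
Byte 2: 0x9B = 10011011 (10xxxxxx ✓), payload 011011.
Byte 3: 0xA0 = 10100000 (10xxxxxx ✓), payload 100000.
Concatenate: 1111011011100000 = 0xF6E0 (16 bits → U+F6E0).

U+F6E0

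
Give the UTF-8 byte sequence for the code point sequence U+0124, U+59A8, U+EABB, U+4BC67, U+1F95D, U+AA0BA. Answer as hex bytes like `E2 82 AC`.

C4 A4 E5 A6 A8 EE AA BB F1 8B B1 A7 F0 9F A5 9D F2 AA 82 BA

U+0124: 2-byte form → C4 A4.
U+59A8: 3-byte form → E5 A6 A8.
U+EABB: 3-byte form → EE AA BB.
U+4BC67: 4-byte form → F1 8B B1 A7.
U+1F95D: 4-byte form → F0 9F A5 9D.
U+AA0BA: 4-byte form → F2 AA 82 BA.
Concatenated (20 bytes): C4 A4 E5 A6 A8 EE AA BB F1 8B B1 A7 F0 9F A5 9D F2 AA 82 BA.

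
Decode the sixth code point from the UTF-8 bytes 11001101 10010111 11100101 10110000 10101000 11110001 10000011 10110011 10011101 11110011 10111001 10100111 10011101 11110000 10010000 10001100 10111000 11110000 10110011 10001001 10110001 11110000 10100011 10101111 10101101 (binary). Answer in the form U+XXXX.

Offset 0: leading byte 0xCD = 11001101 → 2-byte char #1 = CD 97.
Offset 2: leading byte 0xE5 = 11100101 → 3-byte char #2 = E5 B0 A8.
Offset 5: leading byte 0xF1 = 11110001 → 4-byte char #3 = F1 83 B3 9D.
Offset 9: leading byte 0xF3 = 11110011 → 4-byte char #4 = F3 B9 A7 9D.
Offset 13: leading byte 0xF0 = 11110000 → 4-byte char #5 = F0 90 8C B8.
Offset 17: leading byte 0xF0 = 11110000 → 4-byte char #6 = F0 B3 89 B1.
Leading byte 0xF0 = 11110000 matches 11110xxx → 4-byte sequence.
Byte 1: 0xF0 = 11110000, payload 000 (3 bits).
Byte 2: 0xB3 = 10110011 (10xxxxxx ✓), payload 110011.
Byte 3: 0x89 = 10001001 (10xxxxxx ✓), payload 001001.
Byte 4: 0xB1 = 10110001 (10xxxxxx ✓), payload 110001.
Concatenate: 000110011001001110001 = 0x33271 (21 bits → U+33271).

U+33271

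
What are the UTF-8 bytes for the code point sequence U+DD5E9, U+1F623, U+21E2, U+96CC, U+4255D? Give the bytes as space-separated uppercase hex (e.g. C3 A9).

F3 9D 97 A9 F0 9F 98 A3 E2 87 A2 E9 9B 8C F1 82 95 9D

U+DD5E9: 4-byte form → F3 9D 97 A9.
U+1F623: 4-byte form → F0 9F 98 A3.
U+21E2: 3-byte form → E2 87 A2.
U+96CC: 3-byte form → E9 9B 8C.
U+4255D: 4-byte form → F1 82 95 9D.
Concatenated (18 bytes): F3 9D 97 A9 F0 9F 98 A3 E2 87 A2 E9 9B 8C F1 82 95 9D.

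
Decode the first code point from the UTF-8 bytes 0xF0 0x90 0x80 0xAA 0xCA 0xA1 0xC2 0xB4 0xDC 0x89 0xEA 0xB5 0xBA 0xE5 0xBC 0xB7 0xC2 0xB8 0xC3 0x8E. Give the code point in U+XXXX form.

U+1002A

Offset 0: leading byte 0xF0 = 11110000 → 4-byte char #1 = F0 90 80 AA.
Leading byte 0xF0 = 11110000 matches 11110xxx → 4-byte sequence.
Byte 1: 0xF0 = 11110000, payload 000 (3 bits).
Byte 2: 0x90 = 10010000 (10xxxxxx ✓), payload 010000.
Byte 3: 0x80 = 10000000 (10xxxxxx ✓), payload 000000.
Byte 4: 0xAA = 10101010 (10xxxxxx ✓), payload 101010.
Concatenate: 000010000000000101010 = 0x1002A (21 bits → U+1002A).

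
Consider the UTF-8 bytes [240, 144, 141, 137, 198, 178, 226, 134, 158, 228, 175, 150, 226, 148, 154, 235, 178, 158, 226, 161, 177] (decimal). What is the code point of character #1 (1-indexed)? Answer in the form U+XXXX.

U+10349

Offset 0: leading byte 0xF0 = 11110000 → 4-byte char #1 = F0 90 8D 89.
Leading byte 0xF0 = 11110000 matches 11110xxx → 4-byte sequence.
Byte 1: 0xF0 = 11110000, payload 000 (3 bits).
Byte 2: 0x90 = 10010000 (10xxxxxx ✓), payload 010000.
Byte 3: 0x8D = 10001101 (10xxxxxx ✓), payload 001101.
Byte 4: 0x89 = 10001001 (10xxxxxx ✓), payload 001001.
Concatenate: 000010000001101001001 = 0x10349 (21 bits → U+10349).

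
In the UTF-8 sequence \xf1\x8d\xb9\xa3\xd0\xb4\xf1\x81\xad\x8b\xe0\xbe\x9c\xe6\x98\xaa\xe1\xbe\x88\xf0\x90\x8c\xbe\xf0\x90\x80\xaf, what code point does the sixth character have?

Offset 0: leading byte 0xF1 = 11110001 → 4-byte char #1 = F1 8D B9 A3.
Offset 4: leading byte 0xD0 = 11010000 → 2-byte char #2 = D0 B4.
Offset 6: leading byte 0xF1 = 11110001 → 4-byte char #3 = F1 81 AD 8B.
Offset 10: leading byte 0xE0 = 11100000 → 3-byte char #4 = E0 BE 9C.
Offset 13: leading byte 0xE6 = 11100110 → 3-byte char #5 = E6 98 AA.
Offset 16: leading byte 0xE1 = 11100001 → 3-byte char #6 = E1 BE 88.
Leading byte 0xE1 = 11100001 matches 1110xxxx → 3-byte sequence.
Byte 1: 0xE1 = 11100001, payload 0001 (4 bits).
Byte 2: 0xBE = 10111110 (10xxxxxx ✓), payload 111110.
Byte 3: 0x88 = 10001000 (10xxxxxx ✓), payload 001000.
Concatenate: 0001111110001000 = 0x1F88 (16 bits → U+1F88).

U+1F88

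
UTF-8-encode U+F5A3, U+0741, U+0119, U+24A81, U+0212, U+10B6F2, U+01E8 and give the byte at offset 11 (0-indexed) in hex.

U+F5A3 → 3-byte form EF 96 A3 at offsets 0–2.
U+0741 → 2-byte form DD 81 at offsets 3–4.
U+0119 → 2-byte form C4 99 at offsets 5–6.
U+24A81 → 4-byte form F0 A4 AA 81 at offsets 7–10.
U+0212 → 2-byte form C8 92 at offsets 11–12.
Offset 11 falls in char 5's range; it's byte 1 of C8 92 = 0xC8.

0xC8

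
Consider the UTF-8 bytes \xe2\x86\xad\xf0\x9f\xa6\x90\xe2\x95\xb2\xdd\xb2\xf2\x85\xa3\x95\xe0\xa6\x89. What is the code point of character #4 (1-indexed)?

U+0772

Offset 0: leading byte 0xE2 = 11100010 → 3-byte char #1 = E2 86 AD.
Offset 3: leading byte 0xF0 = 11110000 → 4-byte char #2 = F0 9F A6 90.
Offset 7: leading byte 0xE2 = 11100010 → 3-byte char #3 = E2 95 B2.
Offset 10: leading byte 0xDD = 11011101 → 2-byte char #4 = DD B2.
Leading byte 0xDD = 11011101 matches 110xxxxx → 2-byte sequence.
Byte 1: 0xDD = 11011101, payload 11101 (5 bits).
Byte 2: 0xB2 = 10110010 (10xxxxxx ✓), payload 110010.
Concatenate: 11101110010 = 0x772 (11 bits → U+0772).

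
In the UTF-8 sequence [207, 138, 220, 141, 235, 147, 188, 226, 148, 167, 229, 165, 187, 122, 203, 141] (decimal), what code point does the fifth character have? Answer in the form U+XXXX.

U+597B

Offset 0: leading byte 0xCF = 11001111 → 2-byte char #1 = CF 8A.
Offset 2: leading byte 0xDC = 11011100 → 2-byte char #2 = DC 8D.
Offset 4: leading byte 0xEB = 11101011 → 3-byte char #3 = EB 93 BC.
Offset 7: leading byte 0xE2 = 11100010 → 3-byte char #4 = E2 94 A7.
Offset 10: leading byte 0xE5 = 11100101 → 3-byte char #5 = E5 A5 BB.
Leading byte 0xE5 = 11100101 matches 1110xxxx → 3-byte sequence.
Byte 1: 0xE5 = 11100101, payload 0101 (4 bits).
Byte 2: 0xA5 = 10100101 (10xxxxxx ✓), payload 100101.
Byte 3: 0xBB = 10111011 (10xxxxxx ✓), payload 111011.
Concatenate: 0101100101111011 = 0x597B (16 bits → U+597B).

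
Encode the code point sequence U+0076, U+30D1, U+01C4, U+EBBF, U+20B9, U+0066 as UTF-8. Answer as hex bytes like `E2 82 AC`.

76 E3 83 91 C7 84 EE AE BF E2 82 B9 66

U+0076: 1-byte form → 76.
U+30D1: 3-byte form → E3 83 91.
U+01C4: 2-byte form → C7 84.
U+EBBF: 3-byte form → EE AE BF.
U+20B9: 3-byte form → E2 82 B9.
U+0066: 1-byte form → 66.
Concatenated (13 bytes): 76 E3 83 91 C7 84 EE AE BF E2 82 B9 66.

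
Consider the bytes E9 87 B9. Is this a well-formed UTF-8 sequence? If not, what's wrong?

valid

Leading byte 0xE9 = 11101001 → 3-byte form.
Continuation bytes 0x87=10000111, 0xB9=10111001 all match 10xxxxxx.
Decoded value 0x91F9 is ≥ 0x800 (shortest form) and not a surrogate.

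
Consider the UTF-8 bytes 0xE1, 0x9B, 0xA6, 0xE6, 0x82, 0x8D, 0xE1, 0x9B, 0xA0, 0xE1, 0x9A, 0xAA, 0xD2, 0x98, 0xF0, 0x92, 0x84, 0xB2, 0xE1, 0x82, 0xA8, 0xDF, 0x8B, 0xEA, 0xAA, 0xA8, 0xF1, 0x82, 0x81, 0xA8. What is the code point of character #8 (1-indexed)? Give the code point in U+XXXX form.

Offset 0: leading byte 0xE1 = 11100001 → 3-byte char #1 = E1 9B A6.
Offset 3: leading byte 0xE6 = 11100110 → 3-byte char #2 = E6 82 8D.
Offset 6: leading byte 0xE1 = 11100001 → 3-byte char #3 = E1 9B A0.
Offset 9: leading byte 0xE1 = 11100001 → 3-byte char #4 = E1 9A AA.
Offset 12: leading byte 0xD2 = 11010010 → 2-byte char #5 = D2 98.
Offset 14: leading byte 0xF0 = 11110000 → 4-byte char #6 = F0 92 84 B2.
Offset 18: leading byte 0xE1 = 11100001 → 3-byte char #7 = E1 82 A8.
Offset 21: leading byte 0xDF = 11011111 → 2-byte char #8 = DF 8B.
Leading byte 0xDF = 11011111 matches 110xxxxx → 2-byte sequence.
Byte 1: 0xDF = 11011111, payload 11111 (5 bits).
Byte 2: 0x8B = 10001011 (10xxxxxx ✓), payload 001011.
Concatenate: 11111001011 = 0x7CB (11 bits → U+07CB).

U+07CB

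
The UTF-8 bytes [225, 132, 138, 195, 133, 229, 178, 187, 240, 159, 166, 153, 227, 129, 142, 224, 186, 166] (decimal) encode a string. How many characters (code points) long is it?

Byte at offset 0: 0xE1 = 11100001 → 3-byte char (#1). Advance 3.
Byte at offset 3: 0xC3 = 11000011 → 2-byte char (#2). Advance 2.
Byte at offset 5: 0xE5 = 11100101 → 3-byte char (#3). Advance 3.
Byte at offset 8: 0xF0 = 11110000 → 4-byte char (#4). Advance 4.
Byte at offset 12: 0xE3 = 11100011 → 3-byte char (#5). Advance 3.
Byte at offset 15: 0xE0 = 11100000 → 3-byte char (#6). Advance 3.
Reached end at offset 18 after 6 code points.

6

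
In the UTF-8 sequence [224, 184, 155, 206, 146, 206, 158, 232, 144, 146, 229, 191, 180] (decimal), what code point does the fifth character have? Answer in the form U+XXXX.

U+5FF4

Offset 0: leading byte 0xE0 = 11100000 → 3-byte char #1 = E0 B8 9B.
Offset 3: leading byte 0xCE = 11001110 → 2-byte char #2 = CE 92.
Offset 5: leading byte 0xCE = 11001110 → 2-byte char #3 = CE 9E.
Offset 7: leading byte 0xE8 = 11101000 → 3-byte char #4 = E8 90 92.
Offset 10: leading byte 0xE5 = 11100101 → 3-byte char #5 = E5 BF B4.
Leading byte 0xE5 = 11100101 matches 1110xxxx → 3-byte sequence.
Byte 1: 0xE5 = 11100101, payload 0101 (4 bits).
Byte 2: 0xBF = 10111111 (10xxxxxx ✓), payload 111111.
Byte 3: 0xB4 = 10110100 (10xxxxxx ✓), payload 110100.
Concatenate: 0101111111110100 = 0x5FF4 (16 bits → U+5FF4).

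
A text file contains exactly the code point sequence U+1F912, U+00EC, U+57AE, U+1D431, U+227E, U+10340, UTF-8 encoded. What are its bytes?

F0 9F A4 92 C3 AC E5 9E AE F0 9D 90 B1 E2 89 BE F0 90 8D 80

U+1F912: 4-byte form → F0 9F A4 92.
U+00EC: 2-byte form → C3 AC.
U+57AE: 3-byte form → E5 9E AE.
U+1D431: 4-byte form → F0 9D 90 B1.
U+227E: 3-byte form → E2 89 BE.
U+10340: 4-byte form → F0 90 8D 80.
Concatenated (20 bytes): F0 9F A4 92 C3 AC E5 9E AE F0 9D 90 B1 E2 89 BE F0 90 8D 80.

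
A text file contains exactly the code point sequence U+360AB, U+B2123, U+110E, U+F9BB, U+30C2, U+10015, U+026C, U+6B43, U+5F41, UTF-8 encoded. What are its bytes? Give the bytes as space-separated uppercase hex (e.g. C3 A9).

U+360AB: 4-byte form → F0 B6 82 AB.
U+B2123: 4-byte form → F2 B2 84 A3.
U+110E: 3-byte form → E1 84 8E.
U+F9BB: 3-byte form → EF A6 BB.
U+30C2: 3-byte form → E3 83 82.
U+10015: 4-byte form → F0 90 80 95.
U+026C: 2-byte form → C9 AC.
U+6B43: 3-byte form → E6 AD 83.
U+5F41: 3-byte form → E5 BD 81.
Concatenated (29 bytes): F0 B6 82 AB F2 B2 84 A3 E1 84 8E EF A6 BB E3 83 82 F0 90 80 95 C9 AC E6 AD 83 E5 BD 81.

F0 B6 82 AB F2 B2 84 A3 E1 84 8E EF A6 BB E3 83 82 F0 90 80 95 C9 AC E6 AD 83 E5 BD 81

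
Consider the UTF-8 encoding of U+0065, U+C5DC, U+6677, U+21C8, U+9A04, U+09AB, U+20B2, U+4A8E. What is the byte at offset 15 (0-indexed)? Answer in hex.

0xAB

U+0065 → 1-byte form 65 at offsets 0–0.
U+C5DC → 3-byte form EC 97 9C at offsets 1–3.
U+6677 → 3-byte form E6 99 B7 at offsets 4–6.
U+21C8 → 3-byte form E2 87 88 at offsets 7–9.
U+9A04 → 3-byte form E9 A8 84 at offsets 10–12.
U+09AB → 3-byte form E0 A6 AB at offsets 13–15.
Offset 15 falls in char 6's range; it's byte 3 of E0 A6 AB = 0xAB.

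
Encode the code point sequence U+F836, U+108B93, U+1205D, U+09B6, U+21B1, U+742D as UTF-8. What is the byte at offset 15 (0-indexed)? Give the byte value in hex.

0x86

U+F836 → 3-byte form EF A0 B6 at offsets 0–2.
U+108B93 → 4-byte form F4 88 AE 93 at offsets 3–6.
U+1205D → 4-byte form F0 92 81 9D at offsets 7–10.
U+09B6 → 3-byte form E0 A6 B6 at offsets 11–13.
U+21B1 → 3-byte form E2 86 B1 at offsets 14–16.
Offset 15 falls in char 5's range; it's byte 2 of E2 86 B1 = 0x86.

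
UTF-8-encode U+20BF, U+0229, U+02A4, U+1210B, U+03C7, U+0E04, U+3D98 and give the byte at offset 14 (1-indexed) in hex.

1-indexed offset 14 is 0-indexed offset 13.
U+20BF → 3-byte form E2 82 BF at offsets 0–2.
U+0229 → 2-byte form C8 A9 at offsets 3–4.
U+02A4 → 2-byte form CA A4 at offsets 5–6.
U+1210B → 4-byte form F0 92 84 8B at offsets 7–10.
U+03C7 → 2-byte form CF 87 at offsets 11–12.
U+0E04 → 3-byte form E0 B8 84 at offsets 13–15.
Offset 13 falls in char 6's range; it's byte 1 of E0 B8 84 = 0xE0.

0xE0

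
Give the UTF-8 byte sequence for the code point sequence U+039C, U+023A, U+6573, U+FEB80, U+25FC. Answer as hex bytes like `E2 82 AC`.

CE 9C C8 BA E6 95 B3 F3 BE AE 80 E2 97 BC

U+039C: 2-byte form → CE 9C.
U+023A: 2-byte form → C8 BA.
U+6573: 3-byte form → E6 95 B3.
U+FEB80: 4-byte form → F3 BE AE 80.
U+25FC: 3-byte form → E2 97 BC.
Concatenated (14 bytes): CE 9C C8 BA E6 95 B3 F3 BE AE 80 E2 97 BC.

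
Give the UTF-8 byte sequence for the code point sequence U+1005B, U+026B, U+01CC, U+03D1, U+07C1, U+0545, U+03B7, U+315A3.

F0 90 81 9B C9 AB C7 8C CF 91 DF 81 D5 85 CE B7 F0 B1 96 A3

U+1005B: 4-byte form → F0 90 81 9B.
U+026B: 2-byte form → C9 AB.
U+01CC: 2-byte form → C7 8C.
U+03D1: 2-byte form → CF 91.
U+07C1: 2-byte form → DF 81.
U+0545: 2-byte form → D5 85.
U+03B7: 2-byte form → CE B7.
U+315A3: 4-byte form → F0 B1 96 A3.
Concatenated (20 bytes): F0 90 81 9B C9 AB C7 8C CF 91 DF 81 D5 85 CE B7 F0 B1 96 A3.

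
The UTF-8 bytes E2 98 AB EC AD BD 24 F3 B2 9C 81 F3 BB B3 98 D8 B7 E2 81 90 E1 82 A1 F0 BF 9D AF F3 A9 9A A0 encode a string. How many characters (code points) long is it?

Byte at offset 0: 0xE2 = 11100010 → 3-byte char (#1). Advance 3.
Byte at offset 3: 0xEC = 11101100 → 3-byte char (#2). Advance 3.
Byte at offset 6: 0x24 = 00100100 → 1-byte char (#3). Advance 1.
Byte at offset 7: 0xF3 = 11110011 → 4-byte char (#4). Advance 4.
Byte at offset 11: 0xF3 = 11110011 → 4-byte char (#5). Advance 4.
Byte at offset 15: 0xD8 = 11011000 → 2-byte char (#6). Advance 2.
Byte at offset 17: 0xE2 = 11100010 → 3-byte char (#7). Advance 3.
Byte at offset 20: 0xE1 = 11100001 → 3-byte char (#8). Advance 3.
Byte at offset 23: 0xF0 = 11110000 → 4-byte char (#9). Advance 4.
Byte at offset 27: 0xF3 = 11110011 → 4-byte char (#10). Advance 4.
Reached end at offset 31 after 10 code points.

10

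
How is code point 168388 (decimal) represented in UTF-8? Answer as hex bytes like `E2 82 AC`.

F0 A9 87 84

U+291C4 = 0x291C4 = 168388 decimal. In range U+10000–U+10FFFF → 4-byte form: 11110xxx 10xxxxxx 10xxxxxx 10xxxxxx.
Binary (21 bits): 000101001000111000100.
Split 3+6+6+6: 000 | 101001 | 000111 | 000100.
Byte 1: 11110000 = 0xF0.
Byte 2: 10101001 = 0xA9.
Byte 3: 10000111 = 0x87.
Byte 4: 10000100 = 0x84.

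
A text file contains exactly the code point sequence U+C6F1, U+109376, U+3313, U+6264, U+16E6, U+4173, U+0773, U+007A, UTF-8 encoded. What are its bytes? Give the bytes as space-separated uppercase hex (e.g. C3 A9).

EC 9B B1 F4 89 8D B6 E3 8C 93 E6 89 A4 E1 9B A6 E4 85 B3 DD B3 7A

U+C6F1: 3-byte form → EC 9B B1.
U+109376: 4-byte form → F4 89 8D B6.
U+3313: 3-byte form → E3 8C 93.
U+6264: 3-byte form → E6 89 A4.
U+16E6: 3-byte form → E1 9B A6.
U+4173: 3-byte form → E4 85 B3.
U+0773: 2-byte form → DD B3.
U+007A: 1-byte form → 7A.
Concatenated (22 bytes): EC 9B B1 F4 89 8D B6 E3 8C 93 E6 89 A4 E1 9B A6 E4 85 B3 DD B3 7A.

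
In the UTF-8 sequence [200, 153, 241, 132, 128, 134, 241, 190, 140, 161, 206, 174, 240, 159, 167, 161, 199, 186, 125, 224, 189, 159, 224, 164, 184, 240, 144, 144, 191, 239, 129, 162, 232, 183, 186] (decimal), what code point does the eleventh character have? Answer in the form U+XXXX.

Offset 0: leading byte 0xC8 = 11001000 → 2-byte char #1 = C8 99.
Offset 2: leading byte 0xF1 = 11110001 → 4-byte char #2 = F1 84 80 86.
Offset 6: leading byte 0xF1 = 11110001 → 4-byte char #3 = F1 BE 8C A1.
Offset 10: leading byte 0xCE = 11001110 → 2-byte char #4 = CE AE.
Offset 12: leading byte 0xF0 = 11110000 → 4-byte char #5 = F0 9F A7 A1.
Offset 16: leading byte 0xC7 = 11000111 → 2-byte char #6 = C7 BA.
Offset 18: leading byte 0x7D = 01111101 → 1-byte char #7 = 7D.
Offset 19: leading byte 0xE0 = 11100000 → 3-byte char #8 = E0 BD 9F.
Offset 22: leading byte 0xE0 = 11100000 → 3-byte char #9 = E0 A4 B8.
Offset 25: leading byte 0xF0 = 11110000 → 4-byte char #10 = F0 90 90 BF.
Offset 29: leading byte 0xEF = 11101111 → 3-byte char #11 = EF 81 A2.
Leading byte 0xEF = 11101111 matches 1110xxxx → 3-byte sequence.
Byte 1: 0xEF = 11101111, payload 1111 (4 bits).
Byte 2: 0x81 = 10000001 (10xxxxxx ✓), payload 000001.
Byte 3: 0xA2 = 10100010 (10xxxxxx ✓), payload 100010.
Concatenate: 1111000001100010 = 0xF062 (16 bits → U+F062).

U+F062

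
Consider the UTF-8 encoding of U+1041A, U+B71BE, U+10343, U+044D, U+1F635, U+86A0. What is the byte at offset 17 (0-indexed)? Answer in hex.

0xB5

U+1041A → 4-byte form F0 90 90 9A at offsets 0–3.
U+B71BE → 4-byte form F2 B7 86 BE at offsets 4–7.
U+10343 → 4-byte form F0 90 8D 83 at offsets 8–11.
U+044D → 2-byte form D1 8D at offsets 12–13.
U+1F635 → 4-byte form F0 9F 98 B5 at offsets 14–17.
Offset 17 falls in char 5's range; it's byte 4 of F0 9F 98 B5 = 0xB5.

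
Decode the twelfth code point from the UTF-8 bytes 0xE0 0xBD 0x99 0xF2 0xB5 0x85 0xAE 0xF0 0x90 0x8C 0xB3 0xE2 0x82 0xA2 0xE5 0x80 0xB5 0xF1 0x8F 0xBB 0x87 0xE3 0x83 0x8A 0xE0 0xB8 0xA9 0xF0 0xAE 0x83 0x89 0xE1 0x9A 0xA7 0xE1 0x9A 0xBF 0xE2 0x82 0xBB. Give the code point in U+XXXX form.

Offset 0: leading byte 0xE0 = 11100000 → 3-byte char #1 = E0 BD 99.
Offset 3: leading byte 0xF2 = 11110010 → 4-byte char #2 = F2 B5 85 AE.
Offset 7: leading byte 0xF0 = 11110000 → 4-byte char #3 = F0 90 8C B3.
Offset 11: leading byte 0xE2 = 11100010 → 3-byte char #4 = E2 82 A2.
Offset 14: leading byte 0xE5 = 11100101 → 3-byte char #5 = E5 80 B5.
Offset 17: leading byte 0xF1 = 11110001 → 4-byte char #6 = F1 8F BB 87.
Offset 21: leading byte 0xE3 = 11100011 → 3-byte char #7 = E3 83 8A.
Offset 24: leading byte 0xE0 = 11100000 → 3-byte char #8 = E0 B8 A9.
Offset 27: leading byte 0xF0 = 11110000 → 4-byte char #9 = F0 AE 83 89.
Offset 31: leading byte 0xE1 = 11100001 → 3-byte char #10 = E1 9A A7.
Offset 34: leading byte 0xE1 = 11100001 → 3-byte char #11 = E1 9A BF.
Offset 37: leading byte 0xE2 = 11100010 → 3-byte char #12 = E2 82 BB.
Leading byte 0xE2 = 11100010 matches 1110xxxx → 3-byte sequence.
Byte 1: 0xE2 = 11100010, payload 0010 (4 bits).
Byte 2: 0x82 = 10000010 (10xxxxxx ✓), payload 000010.
Byte 3: 0xBB = 10111011 (10xxxxxx ✓), payload 111011.
Concatenate: 0010000010111011 = 0x20BB (16 bits → U+20BB).

U+20BB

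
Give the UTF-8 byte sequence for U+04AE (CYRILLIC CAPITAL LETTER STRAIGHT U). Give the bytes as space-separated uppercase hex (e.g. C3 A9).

U+04AE = 0x4AE = 1198 decimal. In range U+0080–U+07FF → 2-byte form: 110xxxxx 10xxxxxx.
Binary (11 bits): 10010101110.
Split 5+6: 10010 | 101110.
Byte 1: 11010010 = 0xD2.
Byte 2: 10101110 = 0xAE.

D2 AE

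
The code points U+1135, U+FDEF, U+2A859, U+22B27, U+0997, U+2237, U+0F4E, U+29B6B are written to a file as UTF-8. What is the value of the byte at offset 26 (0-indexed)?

U+1135 → 3-byte form E1 84 B5 at offsets 0–2.
U+FDEF → 3-byte form EF B7 AF at offsets 3–5.
U+2A859 → 4-byte form F0 AA A1 99 at offsets 6–9.
U+22B27 → 4-byte form F0 A2 AC A7 at offsets 10–13.
U+0997 → 3-byte form E0 A6 97 at offsets 14–16.
U+2237 → 3-byte form E2 88 B7 at offsets 17–19.
U+0F4E → 3-byte form E0 BD 8E at offsets 20–22.
U+29B6B → 4-byte form F0 A9 AD AB at offsets 23–26.
Offset 26 falls in char 8's range; it's byte 4 of F0 A9 AD AB = 0xAB.

0xAB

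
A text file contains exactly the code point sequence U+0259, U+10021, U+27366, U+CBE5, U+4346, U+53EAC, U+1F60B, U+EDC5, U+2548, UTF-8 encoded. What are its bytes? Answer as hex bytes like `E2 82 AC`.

C9 99 F0 90 80 A1 F0 A7 8D A6 EC AF A5 E4 8D 86 F1 93 BA AC F0 9F 98 8B EE B7 85 E2 95 88

U+0259: 2-byte form → C9 99.
U+10021: 4-byte form → F0 90 80 A1.
U+27366: 4-byte form → F0 A7 8D A6.
U+CBE5: 3-byte form → EC AF A5.
U+4346: 3-byte form → E4 8D 86.
U+53EAC: 4-byte form → F1 93 BA AC.
U+1F60B: 4-byte form → F0 9F 98 8B.
U+EDC5: 3-byte form → EE B7 85.
U+2548: 3-byte form → E2 95 88.
Concatenated (30 bytes): C9 99 F0 90 80 A1 F0 A7 8D A6 EC AF A5 E4 8D 86 F1 93 BA AC F0 9F 98 8B EE B7 85 E2 95 88.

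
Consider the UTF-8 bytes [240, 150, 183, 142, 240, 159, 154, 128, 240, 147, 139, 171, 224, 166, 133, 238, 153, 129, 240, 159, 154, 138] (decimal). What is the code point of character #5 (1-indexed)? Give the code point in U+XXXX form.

U+E641

Offset 0: leading byte 0xF0 = 11110000 → 4-byte char #1 = F0 96 B7 8E.
Offset 4: leading byte 0xF0 = 11110000 → 4-byte char #2 = F0 9F 9A 80.
Offset 8: leading byte 0xF0 = 11110000 → 4-byte char #3 = F0 93 8B AB.
Offset 12: leading byte 0xE0 = 11100000 → 3-byte char #4 = E0 A6 85.
Offset 15: leading byte 0xEE = 11101110 → 3-byte char #5 = EE 99 81.
Leading byte 0xEE = 11101110 matches 1110xxxx → 3-byte sequence.
Byte 1: 0xEE = 11101110, payload 1110 (4 bits).
Byte 2: 0x99 = 10011001 (10xxxxxx ✓), payload 011001.
Byte 3: 0x81 = 10000001 (10xxxxxx ✓), payload 000001.
Concatenate: 1110011001000001 = 0xE641 (16 bits → U+E641).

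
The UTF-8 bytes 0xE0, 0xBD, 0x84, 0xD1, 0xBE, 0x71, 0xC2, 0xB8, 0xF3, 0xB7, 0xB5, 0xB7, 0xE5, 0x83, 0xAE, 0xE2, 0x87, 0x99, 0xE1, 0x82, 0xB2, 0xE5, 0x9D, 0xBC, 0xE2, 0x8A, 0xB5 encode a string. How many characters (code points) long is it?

10

Byte at offset 0: 0xE0 = 11100000 → 3-byte char (#1). Advance 3.
Byte at offset 3: 0xD1 = 11010001 → 2-byte char (#2). Advance 2.
Byte at offset 5: 0x71 = 01110001 → 1-byte char (#3). Advance 1.
Byte at offset 6: 0xC2 = 11000010 → 2-byte char (#4). Advance 2.
Byte at offset 8: 0xF3 = 11110011 → 4-byte char (#5). Advance 4.
Byte at offset 12: 0xE5 = 11100101 → 3-byte char (#6). Advance 3.
Byte at offset 15: 0xE2 = 11100010 → 3-byte char (#7). Advance 3.
Byte at offset 18: 0xE1 = 11100001 → 3-byte char (#8). Advance 3.
Byte at offset 21: 0xE5 = 11100101 → 3-byte char (#9). Advance 3.
Byte at offset 24: 0xE2 = 11100010 → 3-byte char (#10). Advance 3.
Reached end at offset 27 after 10 code points.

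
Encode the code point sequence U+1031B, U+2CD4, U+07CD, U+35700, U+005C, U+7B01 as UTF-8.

U+1031B: 4-byte form → F0 90 8C 9B.
U+2CD4: 3-byte form → E2 B3 94.
U+07CD: 2-byte form → DF 8D.
U+35700: 4-byte form → F0 B5 9C 80.
U+005C: 1-byte form → 5C.
U+7B01: 3-byte form → E7 AC 81.
Concatenated (17 bytes): F0 90 8C 9B E2 B3 94 DF 8D F0 B5 9C 80 5C E7 AC 81.

F0 90 8C 9B E2 B3 94 DF 8D F0 B5 9C 80 5C E7 AC 81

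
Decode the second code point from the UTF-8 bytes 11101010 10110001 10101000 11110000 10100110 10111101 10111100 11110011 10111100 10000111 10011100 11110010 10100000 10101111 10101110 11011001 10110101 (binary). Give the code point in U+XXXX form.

Offset 0: leading byte 0xEA = 11101010 → 3-byte char #1 = EA B1 A8.
Offset 3: leading byte 0xF0 = 11110000 → 4-byte char #2 = F0 A6 BD BC.
Leading byte 0xF0 = 11110000 matches 11110xxx → 4-byte sequence.
Byte 1: 0xF0 = 11110000, payload 000 (3 bits).
Byte 2: 0xA6 = 10100110 (10xxxxxx ✓), payload 100110.
Byte 3: 0xBD = 10111101 (10xxxxxx ✓), payload 111101.
Byte 4: 0xBC = 10111100 (10xxxxxx ✓), payload 111100.
Concatenate: 000100110111101111100 = 0x26F7C (21 bits → U+26F7C).

U+26F7C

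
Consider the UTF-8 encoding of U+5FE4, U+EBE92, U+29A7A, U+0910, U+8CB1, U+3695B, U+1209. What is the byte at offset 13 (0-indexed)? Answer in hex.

0x90

U+5FE4 → 3-byte form E5 BF A4 at offsets 0–2.
U+EBE92 → 4-byte form F3 AB BA 92 at offsets 3–6.
U+29A7A → 4-byte form F0 A9 A9 BA at offsets 7–10.
U+0910 → 3-byte form E0 A4 90 at offsets 11–13.
Offset 13 falls in char 4's range; it's byte 3 of E0 A4 90 = 0x90.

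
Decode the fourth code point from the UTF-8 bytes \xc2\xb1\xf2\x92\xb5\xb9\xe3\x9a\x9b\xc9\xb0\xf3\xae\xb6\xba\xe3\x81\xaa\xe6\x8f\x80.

U+0270

Offset 0: leading byte 0xC2 = 11000010 → 2-byte char #1 = C2 B1.
Offset 2: leading byte 0xF2 = 11110010 → 4-byte char #2 = F2 92 B5 B9.
Offset 6: leading byte 0xE3 = 11100011 → 3-byte char #3 = E3 9A 9B.
Offset 9: leading byte 0xC9 = 11001001 → 2-byte char #4 = C9 B0.
Leading byte 0xC9 = 11001001 matches 110xxxxx → 2-byte sequence.
Byte 1: 0xC9 = 11001001, payload 01001 (5 bits).
Byte 2: 0xB0 = 10110000 (10xxxxxx ✓), payload 110000.
Concatenate: 01001110000 = 0x270 (11 bits → U+0270).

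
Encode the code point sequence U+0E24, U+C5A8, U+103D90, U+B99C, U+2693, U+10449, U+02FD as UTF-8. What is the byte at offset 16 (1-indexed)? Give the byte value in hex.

0x93

1-indexed offset 16 is 0-indexed offset 15.
U+0E24 → 3-byte form E0 B8 A4 at offsets 0–2.
U+C5A8 → 3-byte form EC 96 A8 at offsets 3–5.
U+103D90 → 4-byte form F4 83 B6 90 at offsets 6–9.
U+B99C → 3-byte form EB A6 9C at offsets 10–12.
U+2693 → 3-byte form E2 9A 93 at offsets 13–15.
Offset 15 falls in char 5's range; it's byte 3 of E2 9A 93 = 0x93.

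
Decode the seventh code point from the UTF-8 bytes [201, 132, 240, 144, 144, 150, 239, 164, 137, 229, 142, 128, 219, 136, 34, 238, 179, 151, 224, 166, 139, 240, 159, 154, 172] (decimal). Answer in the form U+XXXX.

U+ECD7

Offset 0: leading byte 0xC9 = 11001001 → 2-byte char #1 = C9 84.
Offset 2: leading byte 0xF0 = 11110000 → 4-byte char #2 = F0 90 90 96.
Offset 6: leading byte 0xEF = 11101111 → 3-byte char #3 = EF A4 89.
Offset 9: leading byte 0xE5 = 11100101 → 3-byte char #4 = E5 8E 80.
Offset 12: leading byte 0xDB = 11011011 → 2-byte char #5 = DB 88.
Offset 14: leading byte 0x22 = 00100010 → 1-byte char #6 = 22.
Offset 15: leading byte 0xEE = 11101110 → 3-byte char #7 = EE B3 97.
Leading byte 0xEE = 11101110 matches 1110xxxx → 3-byte sequence.
Byte 1: 0xEE = 11101110, payload 1110 (4 bits).
Byte 2: 0xB3 = 10110011 (10xxxxxx ✓), payload 110011.
Byte 3: 0x97 = 10010111 (10xxxxxx ✓), payload 010111.
Concatenate: 1110110011010111 = 0xECD7 (16 bits → U+ECD7).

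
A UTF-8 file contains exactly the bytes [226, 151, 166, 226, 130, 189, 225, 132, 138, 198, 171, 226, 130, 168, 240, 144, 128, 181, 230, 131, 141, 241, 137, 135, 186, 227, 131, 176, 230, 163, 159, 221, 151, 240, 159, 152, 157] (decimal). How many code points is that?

12

Byte at offset 0: 0xE2 = 11100010 → 3-byte char (#1). Advance 3.
Byte at offset 3: 0xE2 = 11100010 → 3-byte char (#2). Advance 3.
Byte at offset 6: 0xE1 = 11100001 → 3-byte char (#3). Advance 3.
Byte at offset 9: 0xC6 = 11000110 → 2-byte char (#4). Advance 2.
Byte at offset 11: 0xE2 = 11100010 → 3-byte char (#5). Advance 3.
Byte at offset 14: 0xF0 = 11110000 → 4-byte char (#6). Advance 4.
Byte at offset 18: 0xE6 = 11100110 → 3-byte char (#7). Advance 3.
Byte at offset 21: 0xF1 = 11110001 → 4-byte char (#8). Advance 4.
Byte at offset 25: 0xE3 = 11100011 → 3-byte char (#9). Advance 3.
Byte at offset 28: 0xE6 = 11100110 → 3-byte char (#10). Advance 3.
Byte at offset 31: 0xDD = 11011101 → 2-byte char (#11). Advance 2.
Byte at offset 33: 0xF0 = 11110000 → 4-byte char (#12). Advance 4.
Reached end at offset 37 after 12 code points.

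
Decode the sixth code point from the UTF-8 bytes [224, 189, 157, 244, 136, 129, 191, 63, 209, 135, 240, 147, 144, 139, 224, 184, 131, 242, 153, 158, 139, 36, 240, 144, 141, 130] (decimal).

Offset 0: leading byte 0xE0 = 11100000 → 3-byte char #1 = E0 BD 9D.
Offset 3: leading byte 0xF4 = 11110100 → 4-byte char #2 = F4 88 81 BF.
Offset 7: leading byte 0x3F = 00111111 → 1-byte char #3 = 3F.
Offset 8: leading byte 0xD1 = 11010001 → 2-byte char #4 = D1 87.
Offset 10: leading byte 0xF0 = 11110000 → 4-byte char #5 = F0 93 90 8B.
Offset 14: leading byte 0xE0 = 11100000 → 3-byte char #6 = E0 B8 83.
Leading byte 0xE0 = 11100000 matches 1110xxxx → 3-byte sequence.
Byte 1: 0xE0 = 11100000, payload 0000 (4 bits).
Byte 2: 0xB8 = 10111000 (10xxxxxx ✓), payload 111000.
Byte 3: 0x83 = 10000011 (10xxxxxx ✓), payload 000011.
Concatenate: 0000111000000011 = 0xE03 (16 bits → U+0E03).

U+0E03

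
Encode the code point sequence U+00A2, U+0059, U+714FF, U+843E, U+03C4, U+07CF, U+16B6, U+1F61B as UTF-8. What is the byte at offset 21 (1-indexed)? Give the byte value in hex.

0x9B

1-indexed offset 21 is 0-indexed offset 20.
U+00A2 → 2-byte form C2 A2 at offsets 0–1.
U+0059 → 1-byte form 59 at offsets 2–2.
U+714FF → 4-byte form F1 B1 93 BF at offsets 3–6.
U+843E → 3-byte form E8 90 BE at offsets 7–9.
U+03C4 → 2-byte form CF 84 at offsets 10–11.
U+07CF → 2-byte form DF 8F at offsets 12–13.
U+16B6 → 3-byte form E1 9A B6 at offsets 14–16.
U+1F61B → 4-byte form F0 9F 98 9B at offsets 17–20.
Offset 20 falls in char 8's range; it's byte 4 of F0 9F 98 9B = 0x9B.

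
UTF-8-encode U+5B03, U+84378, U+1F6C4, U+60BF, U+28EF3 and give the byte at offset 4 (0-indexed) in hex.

0x84

U+5B03 → 3-byte form E5 AC 83 at offsets 0–2.
U+84378 → 4-byte form F2 84 8D B8 at offsets 3–6.
Offset 4 falls in char 2's range; it's byte 2 of F2 84 8D B8 = 0x84.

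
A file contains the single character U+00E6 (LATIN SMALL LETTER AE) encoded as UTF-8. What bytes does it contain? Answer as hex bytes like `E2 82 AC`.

C3 A6

U+00E6 = 0xE6 = 230 decimal. In range U+0080–U+07FF → 2-byte form: 110xxxxx 10xxxxxx.
Binary (11 bits): 00011100110.
Split 5+6: 00011 | 100110.
Byte 1: 11000011 = 0xC3.
Byte 2: 10100110 = 0xA6.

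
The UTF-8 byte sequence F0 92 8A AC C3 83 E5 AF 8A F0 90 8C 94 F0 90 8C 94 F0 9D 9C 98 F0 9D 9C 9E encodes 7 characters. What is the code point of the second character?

U+00C3

Offset 0: leading byte 0xF0 = 11110000 → 4-byte char #1 = F0 92 8A AC.
Offset 4: leading byte 0xC3 = 11000011 → 2-byte char #2 = C3 83.
Leading byte 0xC3 = 11000011 matches 110xxxxx → 2-byte sequence.
Byte 1: 0xC3 = 11000011, payload 00011 (5 bits).
Byte 2: 0x83 = 10000011 (10xxxxxx ✓), payload 000011.
Concatenate: 00011000011 = 0xC3 (11 bits → U+00C3).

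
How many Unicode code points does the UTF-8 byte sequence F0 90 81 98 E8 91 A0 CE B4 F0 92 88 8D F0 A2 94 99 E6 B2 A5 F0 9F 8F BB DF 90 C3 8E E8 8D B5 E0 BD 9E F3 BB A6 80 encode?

Byte at offset 0: 0xF0 = 11110000 → 4-byte char (#1). Advance 4.
Byte at offset 4: 0xE8 = 11101000 → 3-byte char (#2). Advance 3.
Byte at offset 7: 0xCE = 11001110 → 2-byte char (#3). Advance 2.
Byte at offset 9: 0xF0 = 11110000 → 4-byte char (#4). Advance 4.
Byte at offset 13: 0xF0 = 11110000 → 4-byte char (#5). Advance 4.
Byte at offset 17: 0xE6 = 11100110 → 3-byte char (#6). Advance 3.
Byte at offset 20: 0xF0 = 11110000 → 4-byte char (#7). Advance 4.
Byte at offset 24: 0xDF = 11011111 → 2-byte char (#8). Advance 2.
Byte at offset 26: 0xC3 = 11000011 → 2-byte char (#9). Advance 2.
Byte at offset 28: 0xE8 = 11101000 → 3-byte char (#10). Advance 3.
Byte at offset 31: 0xE0 = 11100000 → 3-byte char (#11). Advance 3.
Byte at offset 34: 0xF3 = 11110011 → 4-byte char (#12). Advance 4.
Reached end at offset 38 after 12 code points.

12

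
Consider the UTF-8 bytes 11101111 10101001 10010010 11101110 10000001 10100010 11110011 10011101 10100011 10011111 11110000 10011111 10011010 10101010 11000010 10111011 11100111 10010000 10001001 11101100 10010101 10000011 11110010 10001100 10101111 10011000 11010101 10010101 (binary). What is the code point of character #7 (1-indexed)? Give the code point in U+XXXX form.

U+C543

Offset 0: leading byte 0xEF = 11101111 → 3-byte char #1 = EF A9 92.
Offset 3: leading byte 0xEE = 11101110 → 3-byte char #2 = EE 81 A2.
Offset 6: leading byte 0xF3 = 11110011 → 4-byte char #3 = F3 9D A3 9F.
Offset 10: leading byte 0xF0 = 11110000 → 4-byte char #4 = F0 9F 9A AA.
Offset 14: leading byte 0xC2 = 11000010 → 2-byte char #5 = C2 BB.
Offset 16: leading byte 0xE7 = 11100111 → 3-byte char #6 = E7 90 89.
Offset 19: leading byte 0xEC = 11101100 → 3-byte char #7 = EC 95 83.
Leading byte 0xEC = 11101100 matches 1110xxxx → 3-byte sequence.
Byte 1: 0xEC = 11101100, payload 1100 (4 bits).
Byte 2: 0x95 = 10010101 (10xxxxxx ✓), payload 010101.
Byte 3: 0x83 = 10000011 (10xxxxxx ✓), payload 000011.
Concatenate: 1100010101000011 = 0xC543 (16 bits → U+C543).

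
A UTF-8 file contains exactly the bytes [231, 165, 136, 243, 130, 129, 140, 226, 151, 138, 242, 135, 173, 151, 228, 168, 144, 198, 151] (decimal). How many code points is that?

Byte at offset 0: 0xE7 = 11100111 → 3-byte char (#1). Advance 3.
Byte at offset 3: 0xF3 = 11110011 → 4-byte char (#2). Advance 4.
Byte at offset 7: 0xE2 = 11100010 → 3-byte char (#3). Advance 3.
Byte at offset 10: 0xF2 = 11110010 → 4-byte char (#4). Advance 4.
Byte at offset 14: 0xE4 = 11100100 → 3-byte char (#5). Advance 3.
Byte at offset 17: 0xC6 = 11000110 → 2-byte char (#6). Advance 2.
Reached end at offset 19 after 6 code points.

6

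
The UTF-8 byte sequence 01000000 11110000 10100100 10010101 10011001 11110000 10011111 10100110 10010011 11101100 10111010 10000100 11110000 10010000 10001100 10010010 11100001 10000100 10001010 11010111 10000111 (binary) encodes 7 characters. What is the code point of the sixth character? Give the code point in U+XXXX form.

Offset 0: leading byte 0x40 = 01000000 → 1-byte char #1 = 40.
Offset 1: leading byte 0xF0 = 11110000 → 4-byte char #2 = F0 A4 95 99.
Offset 5: leading byte 0xF0 = 11110000 → 4-byte char #3 = F0 9F A6 93.
Offset 9: leading byte 0xEC = 11101100 → 3-byte char #4 = EC BA 84.
Offset 12: leading byte 0xF0 = 11110000 → 4-byte char #5 = F0 90 8C 92.
Offset 16: leading byte 0xE1 = 11100001 → 3-byte char #6 = E1 84 8A.
Leading byte 0xE1 = 11100001 matches 1110xxxx → 3-byte sequence.
Byte 1: 0xE1 = 11100001, payload 0001 (4 bits).
Byte 2: 0x84 = 10000100 (10xxxxxx ✓), payload 000100.
Byte 3: 0x8A = 10001010 (10xxxxxx ✓), payload 001010.
Concatenate: 0001000100001010 = 0x110A (16 bits → U+110A).

U+110A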